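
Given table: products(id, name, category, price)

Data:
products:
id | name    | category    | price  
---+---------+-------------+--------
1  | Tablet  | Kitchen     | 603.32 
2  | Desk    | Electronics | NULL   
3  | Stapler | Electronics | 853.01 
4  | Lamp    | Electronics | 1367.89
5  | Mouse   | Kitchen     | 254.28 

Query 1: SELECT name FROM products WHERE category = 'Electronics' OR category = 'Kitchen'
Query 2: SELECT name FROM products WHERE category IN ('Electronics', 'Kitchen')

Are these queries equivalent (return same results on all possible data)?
Yes, equivalent

Both queries return: [('Desk',), ('Lamp',), ('Mouse',), ('Stapler',), ('Tablet',)]

Reason: OR vs IN are equivalent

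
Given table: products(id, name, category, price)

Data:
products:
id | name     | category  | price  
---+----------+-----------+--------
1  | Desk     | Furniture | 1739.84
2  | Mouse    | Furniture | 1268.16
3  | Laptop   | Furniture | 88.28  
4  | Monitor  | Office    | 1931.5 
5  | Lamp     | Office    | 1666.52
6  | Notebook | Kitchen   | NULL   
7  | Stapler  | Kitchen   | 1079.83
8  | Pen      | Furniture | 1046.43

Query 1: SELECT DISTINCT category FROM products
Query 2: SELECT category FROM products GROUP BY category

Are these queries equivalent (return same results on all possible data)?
Yes, equivalent

Both queries return: [('Furniture',), ('Kitchen',), ('Office',)]

Reason: Both get unique categorys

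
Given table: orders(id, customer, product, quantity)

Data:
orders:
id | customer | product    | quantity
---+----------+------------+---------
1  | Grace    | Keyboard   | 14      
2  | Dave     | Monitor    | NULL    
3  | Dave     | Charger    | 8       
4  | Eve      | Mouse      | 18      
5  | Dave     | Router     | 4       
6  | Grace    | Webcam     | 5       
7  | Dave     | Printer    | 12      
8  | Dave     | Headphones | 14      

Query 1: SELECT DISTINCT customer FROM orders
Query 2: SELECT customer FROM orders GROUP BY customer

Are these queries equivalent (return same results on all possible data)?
Yes, equivalent

Both queries return: [('Dave',), ('Eve',), ('Grace',)]

Reason: Both get unique customers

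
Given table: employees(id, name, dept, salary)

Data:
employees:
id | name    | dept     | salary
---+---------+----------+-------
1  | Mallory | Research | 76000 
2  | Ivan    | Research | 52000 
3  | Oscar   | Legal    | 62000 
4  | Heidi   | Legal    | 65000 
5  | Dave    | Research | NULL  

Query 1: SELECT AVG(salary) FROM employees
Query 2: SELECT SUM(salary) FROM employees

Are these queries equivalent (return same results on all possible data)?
No, not equivalent

Query 1 returns: [(63750.0,)]
Query 2 returns: [(255000,)]

Reason: AVG vs SUM give different aggregate values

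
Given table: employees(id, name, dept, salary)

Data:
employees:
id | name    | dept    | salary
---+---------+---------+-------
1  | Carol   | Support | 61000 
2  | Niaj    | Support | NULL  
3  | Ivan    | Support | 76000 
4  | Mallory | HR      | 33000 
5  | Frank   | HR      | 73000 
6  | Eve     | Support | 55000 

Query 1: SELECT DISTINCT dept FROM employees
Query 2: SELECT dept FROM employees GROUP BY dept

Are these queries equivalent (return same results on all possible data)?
Yes, equivalent

Both queries return: [('HR',), ('Support',)]

Reason: Both get unique depts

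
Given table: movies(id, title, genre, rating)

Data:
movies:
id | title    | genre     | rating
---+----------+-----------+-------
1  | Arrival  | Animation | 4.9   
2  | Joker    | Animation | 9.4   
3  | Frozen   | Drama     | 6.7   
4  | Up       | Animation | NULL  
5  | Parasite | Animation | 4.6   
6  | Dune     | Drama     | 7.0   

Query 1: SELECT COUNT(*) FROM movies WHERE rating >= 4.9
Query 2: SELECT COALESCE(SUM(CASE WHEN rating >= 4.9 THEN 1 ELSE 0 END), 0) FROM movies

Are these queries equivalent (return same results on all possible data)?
Yes, equivalent

Both queries return: [(4,)]

Reason: COUNT with WHERE vs conditional SUM (COALESCE handles empty-table NULL)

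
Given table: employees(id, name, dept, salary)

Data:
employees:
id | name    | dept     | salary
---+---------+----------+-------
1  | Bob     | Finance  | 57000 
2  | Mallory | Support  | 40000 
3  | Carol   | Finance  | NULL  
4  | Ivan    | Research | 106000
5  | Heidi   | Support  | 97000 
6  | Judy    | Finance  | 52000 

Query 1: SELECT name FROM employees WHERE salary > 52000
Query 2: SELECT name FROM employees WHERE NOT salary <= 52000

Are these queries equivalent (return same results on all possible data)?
Yes, equivalent

Both queries return: [('Bob',), ('Heidi',), ('Ivan',)]

Reason: Both filter salary > 52000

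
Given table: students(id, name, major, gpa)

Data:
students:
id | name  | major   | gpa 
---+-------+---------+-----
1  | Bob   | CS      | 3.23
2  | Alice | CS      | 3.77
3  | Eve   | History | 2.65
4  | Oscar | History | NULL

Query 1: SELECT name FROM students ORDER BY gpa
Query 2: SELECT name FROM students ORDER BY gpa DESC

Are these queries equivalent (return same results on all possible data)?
No, not equivalent

Query 1 returns: [('Oscar',), ('Eve',), ('Bob',), ('Alice',)]
Query 2 returns: [('Alice',), ('Bob',), ('Eve',), ('Oscar',)]

Reason: ASC vs DESC gives opposite ordering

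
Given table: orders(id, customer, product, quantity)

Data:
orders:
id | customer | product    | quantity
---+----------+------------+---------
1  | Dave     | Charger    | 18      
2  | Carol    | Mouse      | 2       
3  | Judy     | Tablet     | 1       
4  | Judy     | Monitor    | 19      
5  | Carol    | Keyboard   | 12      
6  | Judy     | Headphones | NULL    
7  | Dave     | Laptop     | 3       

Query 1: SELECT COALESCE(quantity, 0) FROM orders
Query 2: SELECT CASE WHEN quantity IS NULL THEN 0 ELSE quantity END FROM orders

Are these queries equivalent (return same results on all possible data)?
Yes, equivalent

Both queries return: [(0,), (1,), (2,), (3,), (12,), (18,), (19,)]

Reason: COALESCE vs CASE for NULL handling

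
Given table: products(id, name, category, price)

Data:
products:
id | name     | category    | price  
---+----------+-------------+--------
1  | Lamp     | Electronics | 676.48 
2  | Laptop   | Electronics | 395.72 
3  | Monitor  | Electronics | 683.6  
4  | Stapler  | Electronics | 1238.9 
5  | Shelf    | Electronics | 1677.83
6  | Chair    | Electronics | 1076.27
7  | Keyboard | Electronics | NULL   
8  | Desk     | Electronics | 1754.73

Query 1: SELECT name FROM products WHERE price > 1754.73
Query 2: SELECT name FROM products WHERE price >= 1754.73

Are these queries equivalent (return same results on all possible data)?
No, not equivalent

Query 1 returns: []
Query 2 returns: [('Desk',)]

Reason: > vs >= gives different results when price = 1754.73 exists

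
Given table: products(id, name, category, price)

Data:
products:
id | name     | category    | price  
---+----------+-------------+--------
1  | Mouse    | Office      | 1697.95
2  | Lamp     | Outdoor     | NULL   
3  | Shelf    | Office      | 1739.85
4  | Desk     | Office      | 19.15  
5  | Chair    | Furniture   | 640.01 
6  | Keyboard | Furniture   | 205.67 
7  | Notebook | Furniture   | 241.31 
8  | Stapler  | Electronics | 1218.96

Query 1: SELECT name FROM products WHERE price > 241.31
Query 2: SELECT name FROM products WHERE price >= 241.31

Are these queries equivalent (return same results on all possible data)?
No, not equivalent

Query 1 returns: [('Mouse',), ('Shelf',), ('Chair',), ('Stapler',)]
Query 2 returns: [('Mouse',), ('Shelf',), ('Chair',), ('Notebook',), ('Stapler',)]

Reason: > vs >= gives different results when price = 241.31 exists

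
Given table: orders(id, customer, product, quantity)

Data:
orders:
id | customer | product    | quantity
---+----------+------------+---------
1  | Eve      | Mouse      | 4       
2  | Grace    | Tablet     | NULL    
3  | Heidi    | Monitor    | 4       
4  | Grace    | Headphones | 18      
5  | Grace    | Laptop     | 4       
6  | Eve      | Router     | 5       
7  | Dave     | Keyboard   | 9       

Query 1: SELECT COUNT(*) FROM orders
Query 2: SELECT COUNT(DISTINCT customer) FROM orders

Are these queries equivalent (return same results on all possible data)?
No, not equivalent

Query 1 returns: [(7,)]
Query 2 returns: [(4,)]

Reason: COUNT(*) counts rows, COUNT(DISTINCT customer) counts unique customers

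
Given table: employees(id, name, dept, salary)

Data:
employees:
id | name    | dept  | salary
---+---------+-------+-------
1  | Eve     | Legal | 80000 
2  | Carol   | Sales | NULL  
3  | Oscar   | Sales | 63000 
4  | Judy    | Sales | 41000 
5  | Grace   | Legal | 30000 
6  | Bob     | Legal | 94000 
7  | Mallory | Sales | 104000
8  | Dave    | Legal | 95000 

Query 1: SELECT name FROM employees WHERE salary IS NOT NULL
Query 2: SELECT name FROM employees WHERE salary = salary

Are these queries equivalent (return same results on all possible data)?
Yes, equivalent

Both queries return: [('Bob',), ('Dave',), ('Eve',), ('Grace',), ('Judy',), ('Mallory',), ('Oscar',)]

Reason: IS NOT NULL vs self-equality (both exclude NULLs)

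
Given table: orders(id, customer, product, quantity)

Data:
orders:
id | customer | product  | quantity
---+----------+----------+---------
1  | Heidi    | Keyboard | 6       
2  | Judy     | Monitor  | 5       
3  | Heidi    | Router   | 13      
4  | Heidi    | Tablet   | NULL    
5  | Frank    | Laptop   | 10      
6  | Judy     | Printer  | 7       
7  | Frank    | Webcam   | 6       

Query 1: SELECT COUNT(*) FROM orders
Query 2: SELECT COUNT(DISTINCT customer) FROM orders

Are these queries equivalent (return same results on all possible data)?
No, not equivalent

Query 1 returns: [(7,)]
Query 2 returns: [(3,)]

Reason: COUNT(*) counts rows, COUNT(DISTINCT customer) counts unique customers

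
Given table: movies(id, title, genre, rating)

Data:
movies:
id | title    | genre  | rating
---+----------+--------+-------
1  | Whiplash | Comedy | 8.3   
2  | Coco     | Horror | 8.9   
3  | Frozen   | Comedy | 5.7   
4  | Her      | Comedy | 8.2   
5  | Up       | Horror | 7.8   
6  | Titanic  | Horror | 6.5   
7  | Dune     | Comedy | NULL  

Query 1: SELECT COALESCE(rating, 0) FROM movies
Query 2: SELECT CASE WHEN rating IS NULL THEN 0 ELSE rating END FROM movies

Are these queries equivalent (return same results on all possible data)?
Yes, equivalent

Both queries return: [(0,), (5.7,), (6.5,), (7.8,), (8.2,), (8.3,), (8.9,)]

Reason: COALESCE vs CASE for NULL handling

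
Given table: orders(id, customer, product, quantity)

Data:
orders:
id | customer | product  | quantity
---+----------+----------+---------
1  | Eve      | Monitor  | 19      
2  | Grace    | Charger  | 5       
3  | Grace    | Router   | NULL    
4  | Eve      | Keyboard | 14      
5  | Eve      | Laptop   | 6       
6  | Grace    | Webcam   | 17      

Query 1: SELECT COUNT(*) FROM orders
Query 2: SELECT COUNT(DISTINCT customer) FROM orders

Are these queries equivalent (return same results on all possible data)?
No, not equivalent

Query 1 returns: [(6,)]
Query 2 returns: [(2,)]

Reason: COUNT(*) counts rows, COUNT(DISTINCT customer) counts unique customers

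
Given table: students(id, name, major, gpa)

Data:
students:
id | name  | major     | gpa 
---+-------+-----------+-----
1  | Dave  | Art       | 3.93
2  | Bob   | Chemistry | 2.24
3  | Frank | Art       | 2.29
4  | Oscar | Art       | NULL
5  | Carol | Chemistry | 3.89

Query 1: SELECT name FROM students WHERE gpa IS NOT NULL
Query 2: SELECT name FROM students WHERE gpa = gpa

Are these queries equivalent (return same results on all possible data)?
Yes, equivalent

Both queries return: [('Bob',), ('Carol',), ('Dave',), ('Frank',)]

Reason: IS NOT NULL vs self-equality (both exclude NULLs)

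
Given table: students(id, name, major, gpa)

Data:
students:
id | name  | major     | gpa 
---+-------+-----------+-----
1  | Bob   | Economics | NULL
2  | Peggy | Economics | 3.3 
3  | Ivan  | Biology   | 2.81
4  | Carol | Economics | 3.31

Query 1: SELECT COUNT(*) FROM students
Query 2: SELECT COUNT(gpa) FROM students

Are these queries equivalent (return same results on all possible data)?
No, not equivalent

Query 1 returns: [(4,)]
Query 2 returns: [(3,)]

Reason: COUNT(*) includes NULLs, COUNT(column) excludes them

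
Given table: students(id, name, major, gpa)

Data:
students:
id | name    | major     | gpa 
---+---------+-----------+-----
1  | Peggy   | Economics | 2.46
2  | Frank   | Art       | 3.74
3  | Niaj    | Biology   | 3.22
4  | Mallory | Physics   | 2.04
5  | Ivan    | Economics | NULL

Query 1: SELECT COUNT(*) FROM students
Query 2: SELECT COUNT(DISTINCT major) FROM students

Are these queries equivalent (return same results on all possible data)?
No, not equivalent

Query 1 returns: [(5,)]
Query 2 returns: [(4,)]

Reason: COUNT(*) counts rows, COUNT(DISTINCT major) counts unique majors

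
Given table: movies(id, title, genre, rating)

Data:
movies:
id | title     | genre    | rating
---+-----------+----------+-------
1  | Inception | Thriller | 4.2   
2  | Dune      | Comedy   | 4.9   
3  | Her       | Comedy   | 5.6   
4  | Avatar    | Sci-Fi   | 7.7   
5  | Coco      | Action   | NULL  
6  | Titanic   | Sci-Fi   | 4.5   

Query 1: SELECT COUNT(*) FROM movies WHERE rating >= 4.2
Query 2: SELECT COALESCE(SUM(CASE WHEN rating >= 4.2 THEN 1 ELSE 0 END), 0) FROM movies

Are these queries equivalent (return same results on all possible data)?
Yes, equivalent

Both queries return: [(5,)]

Reason: COUNT with WHERE vs conditional SUM (COALESCE handles empty-table NULL)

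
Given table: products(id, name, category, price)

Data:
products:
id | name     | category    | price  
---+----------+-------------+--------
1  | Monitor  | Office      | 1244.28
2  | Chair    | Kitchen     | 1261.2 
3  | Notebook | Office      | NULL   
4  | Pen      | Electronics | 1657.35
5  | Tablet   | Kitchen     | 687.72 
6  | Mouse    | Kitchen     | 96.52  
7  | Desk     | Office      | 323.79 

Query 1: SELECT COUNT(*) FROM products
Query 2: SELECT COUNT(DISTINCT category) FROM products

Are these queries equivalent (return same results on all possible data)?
No, not equivalent

Query 1 returns: [(7,)]
Query 2 returns: [(3,)]

Reason: COUNT(*) counts rows, COUNT(DISTINCT category) counts unique categorys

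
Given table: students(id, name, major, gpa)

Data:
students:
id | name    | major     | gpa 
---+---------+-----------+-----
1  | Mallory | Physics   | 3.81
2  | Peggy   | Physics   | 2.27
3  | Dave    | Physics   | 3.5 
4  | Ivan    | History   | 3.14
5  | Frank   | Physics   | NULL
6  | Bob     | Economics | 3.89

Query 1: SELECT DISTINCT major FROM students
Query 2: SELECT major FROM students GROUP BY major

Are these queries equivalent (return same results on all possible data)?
Yes, equivalent

Both queries return: [('Economics',), ('History',), ('Physics',)]

Reason: Both get unique majors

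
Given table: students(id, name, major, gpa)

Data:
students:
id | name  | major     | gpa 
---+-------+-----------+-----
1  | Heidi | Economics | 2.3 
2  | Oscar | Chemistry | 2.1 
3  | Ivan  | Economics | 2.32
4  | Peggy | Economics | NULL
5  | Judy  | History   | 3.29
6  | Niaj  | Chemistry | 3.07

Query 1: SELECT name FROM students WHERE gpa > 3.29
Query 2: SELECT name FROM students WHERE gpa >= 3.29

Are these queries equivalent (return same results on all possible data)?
No, not equivalent

Query 1 returns: []
Query 2 returns: [('Judy',)]

Reason: > vs >= gives different results when gpa = 3.29 exists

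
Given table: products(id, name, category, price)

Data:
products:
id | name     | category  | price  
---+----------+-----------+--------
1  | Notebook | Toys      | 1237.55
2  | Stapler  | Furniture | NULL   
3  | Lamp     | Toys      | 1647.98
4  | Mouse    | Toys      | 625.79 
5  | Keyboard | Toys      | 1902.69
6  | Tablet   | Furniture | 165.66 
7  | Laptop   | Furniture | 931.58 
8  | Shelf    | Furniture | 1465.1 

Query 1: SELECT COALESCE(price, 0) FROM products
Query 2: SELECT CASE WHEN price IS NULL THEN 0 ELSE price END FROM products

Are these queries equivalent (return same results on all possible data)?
Yes, equivalent

Both queries return: [(0,), (165.66,), (625.79,), (931.58,), (1237.55,), (1465.1,), (1647.98,), (1902.69,)]

Reason: COALESCE vs CASE for NULL handling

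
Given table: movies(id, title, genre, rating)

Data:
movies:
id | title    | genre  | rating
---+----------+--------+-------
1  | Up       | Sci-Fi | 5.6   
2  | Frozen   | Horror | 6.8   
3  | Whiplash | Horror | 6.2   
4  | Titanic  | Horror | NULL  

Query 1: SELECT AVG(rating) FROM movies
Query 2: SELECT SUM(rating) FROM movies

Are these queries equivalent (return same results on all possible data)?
No, not equivalent

Query 1 returns: [(6.2,)]
Query 2 returns: [(18.6,)]

Reason: AVG vs SUM give different aggregate values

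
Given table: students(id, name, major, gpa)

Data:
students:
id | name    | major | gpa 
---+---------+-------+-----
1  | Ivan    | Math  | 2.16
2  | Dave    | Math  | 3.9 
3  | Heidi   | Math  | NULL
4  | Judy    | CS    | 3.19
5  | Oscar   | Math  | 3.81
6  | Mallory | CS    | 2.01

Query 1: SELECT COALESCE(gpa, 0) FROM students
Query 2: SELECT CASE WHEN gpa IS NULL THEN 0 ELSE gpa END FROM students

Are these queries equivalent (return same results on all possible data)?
Yes, equivalent

Both queries return: [(0,), (2.01,), (2.16,), (3.19,), (3.81,), (3.9,)]

Reason: COALESCE vs CASE for NULL handling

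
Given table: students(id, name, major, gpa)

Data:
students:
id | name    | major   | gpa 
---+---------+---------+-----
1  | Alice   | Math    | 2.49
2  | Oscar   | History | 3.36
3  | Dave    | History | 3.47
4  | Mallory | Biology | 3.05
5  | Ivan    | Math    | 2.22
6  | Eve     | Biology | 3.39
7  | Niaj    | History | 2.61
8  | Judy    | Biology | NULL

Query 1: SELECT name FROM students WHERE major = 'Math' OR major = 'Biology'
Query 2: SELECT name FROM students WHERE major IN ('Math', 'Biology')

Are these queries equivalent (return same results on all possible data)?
Yes, equivalent

Both queries return: [('Alice',), ('Eve',), ('Ivan',), ('Judy',), ('Mallory',)]

Reason: OR vs IN are equivalent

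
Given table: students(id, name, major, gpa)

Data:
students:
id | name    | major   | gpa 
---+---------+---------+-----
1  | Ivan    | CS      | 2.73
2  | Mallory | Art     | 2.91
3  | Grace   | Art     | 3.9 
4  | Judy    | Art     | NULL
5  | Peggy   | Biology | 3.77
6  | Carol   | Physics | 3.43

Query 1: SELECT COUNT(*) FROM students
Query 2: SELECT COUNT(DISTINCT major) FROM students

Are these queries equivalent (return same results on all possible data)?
No, not equivalent

Query 1 returns: [(6,)]
Query 2 returns: [(4,)]

Reason: COUNT(*) counts rows, COUNT(DISTINCT major) counts unique majors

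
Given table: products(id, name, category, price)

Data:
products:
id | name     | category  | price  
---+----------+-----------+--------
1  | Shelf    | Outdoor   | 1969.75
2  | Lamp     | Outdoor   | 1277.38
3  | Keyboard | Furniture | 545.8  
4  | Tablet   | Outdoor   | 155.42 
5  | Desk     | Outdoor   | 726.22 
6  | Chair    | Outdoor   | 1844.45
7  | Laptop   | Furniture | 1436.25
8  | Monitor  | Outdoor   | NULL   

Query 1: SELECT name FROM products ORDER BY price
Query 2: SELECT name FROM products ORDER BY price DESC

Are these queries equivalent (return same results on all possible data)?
No, not equivalent

Query 1 returns: [('Monitor',), ('Tablet',), ('Keyboard',), ('Desk',), ('Lamp',), ('Laptop',), ('Chair',), ('Shelf',)]
Query 2 returns: [('Shelf',), ('Chair',), ('Laptop',), ('Lamp',), ('Desk',), ('Keyboard',), ('Tablet',), ('Monitor',)]

Reason: ASC vs DESC gives opposite ordering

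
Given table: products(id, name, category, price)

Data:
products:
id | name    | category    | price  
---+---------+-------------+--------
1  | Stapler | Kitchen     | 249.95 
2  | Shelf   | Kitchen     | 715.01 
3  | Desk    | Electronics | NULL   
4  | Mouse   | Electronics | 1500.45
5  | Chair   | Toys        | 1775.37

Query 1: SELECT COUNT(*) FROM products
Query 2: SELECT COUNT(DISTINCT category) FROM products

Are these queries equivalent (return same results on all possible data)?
No, not equivalent

Query 1 returns: [(5,)]
Query 2 returns: [(3,)]

Reason: COUNT(*) counts rows, COUNT(DISTINCT category) counts unique categorys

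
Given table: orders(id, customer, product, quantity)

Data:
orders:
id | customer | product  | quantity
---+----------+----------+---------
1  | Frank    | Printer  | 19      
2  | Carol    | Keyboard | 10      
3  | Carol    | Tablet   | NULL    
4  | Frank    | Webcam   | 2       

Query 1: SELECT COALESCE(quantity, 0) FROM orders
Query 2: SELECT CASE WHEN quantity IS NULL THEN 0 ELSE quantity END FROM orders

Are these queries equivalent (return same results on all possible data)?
Yes, equivalent

Both queries return: [(0,), (2,), (10,), (19,)]

Reason: COALESCE vs CASE for NULL handling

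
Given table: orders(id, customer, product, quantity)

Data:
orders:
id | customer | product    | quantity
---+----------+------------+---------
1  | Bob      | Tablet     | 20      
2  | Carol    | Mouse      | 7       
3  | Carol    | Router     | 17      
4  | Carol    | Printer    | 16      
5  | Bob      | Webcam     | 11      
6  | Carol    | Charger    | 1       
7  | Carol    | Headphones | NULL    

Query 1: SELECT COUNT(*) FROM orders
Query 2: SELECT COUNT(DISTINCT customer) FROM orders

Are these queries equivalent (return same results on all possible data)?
No, not equivalent

Query 1 returns: [(7,)]
Query 2 returns: [(2,)]

Reason: COUNT(*) counts rows, COUNT(DISTINCT customer) counts unique customers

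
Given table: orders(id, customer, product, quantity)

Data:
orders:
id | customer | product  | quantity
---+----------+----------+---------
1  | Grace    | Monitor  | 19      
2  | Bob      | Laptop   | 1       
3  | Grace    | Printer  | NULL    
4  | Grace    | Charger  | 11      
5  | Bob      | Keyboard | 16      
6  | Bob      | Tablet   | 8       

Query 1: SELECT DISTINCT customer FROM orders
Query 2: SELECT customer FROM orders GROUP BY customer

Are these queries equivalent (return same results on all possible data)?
Yes, equivalent

Both queries return: [('Bob',), ('Grace',)]

Reason: Both get unique customers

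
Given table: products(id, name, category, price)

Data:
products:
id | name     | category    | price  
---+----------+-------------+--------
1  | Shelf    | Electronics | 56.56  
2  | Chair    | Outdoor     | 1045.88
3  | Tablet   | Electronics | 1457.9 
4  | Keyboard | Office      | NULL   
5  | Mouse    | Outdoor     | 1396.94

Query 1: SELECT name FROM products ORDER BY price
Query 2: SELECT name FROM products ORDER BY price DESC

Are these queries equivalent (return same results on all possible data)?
No, not equivalent

Query 1 returns: [('Keyboard',), ('Shelf',), ('Chair',), ('Mouse',), ('Tablet',)]
Query 2 returns: [('Tablet',), ('Mouse',), ('Chair',), ('Shelf',), ('Keyboard',)]

Reason: ASC vs DESC gives opposite ordering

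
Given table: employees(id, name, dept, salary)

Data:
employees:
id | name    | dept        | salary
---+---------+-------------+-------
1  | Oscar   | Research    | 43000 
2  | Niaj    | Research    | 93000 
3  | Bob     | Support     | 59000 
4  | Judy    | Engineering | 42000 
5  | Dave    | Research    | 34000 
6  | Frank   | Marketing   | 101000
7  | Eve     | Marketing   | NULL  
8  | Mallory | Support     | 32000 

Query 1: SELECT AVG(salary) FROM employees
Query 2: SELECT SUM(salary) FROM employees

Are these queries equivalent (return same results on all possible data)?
No, not equivalent

Query 1 returns: [(57714.28571428572,)]
Query 2 returns: [(404000,)]

Reason: AVG vs SUM give different aggregate values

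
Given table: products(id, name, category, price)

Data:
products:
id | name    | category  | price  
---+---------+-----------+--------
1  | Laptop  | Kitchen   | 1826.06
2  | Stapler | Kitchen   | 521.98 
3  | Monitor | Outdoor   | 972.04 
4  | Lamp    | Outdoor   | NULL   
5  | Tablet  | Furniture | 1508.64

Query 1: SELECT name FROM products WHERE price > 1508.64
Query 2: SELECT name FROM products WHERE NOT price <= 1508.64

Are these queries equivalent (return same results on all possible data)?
Yes, equivalent

Both queries return: [('Laptop',)]

Reason: Both filter price > 1508.64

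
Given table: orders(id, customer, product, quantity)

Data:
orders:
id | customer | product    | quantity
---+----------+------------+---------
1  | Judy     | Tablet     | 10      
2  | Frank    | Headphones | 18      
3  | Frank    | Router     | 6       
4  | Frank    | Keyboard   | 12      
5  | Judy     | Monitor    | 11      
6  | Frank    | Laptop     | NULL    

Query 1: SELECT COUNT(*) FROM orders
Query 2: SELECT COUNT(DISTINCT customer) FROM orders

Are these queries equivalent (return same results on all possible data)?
No, not equivalent

Query 1 returns: [(6,)]
Query 2 returns: [(2,)]

Reason: COUNT(*) counts rows, COUNT(DISTINCT customer) counts unique customers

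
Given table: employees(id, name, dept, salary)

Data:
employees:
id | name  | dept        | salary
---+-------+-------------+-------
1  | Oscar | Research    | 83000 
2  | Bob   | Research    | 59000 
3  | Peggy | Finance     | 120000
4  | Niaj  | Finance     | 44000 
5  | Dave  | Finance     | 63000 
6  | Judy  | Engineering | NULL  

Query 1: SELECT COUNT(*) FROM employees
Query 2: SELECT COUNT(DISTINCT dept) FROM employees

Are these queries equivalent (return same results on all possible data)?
No, not equivalent

Query 1 returns: [(6,)]
Query 2 returns: [(3,)]

Reason: COUNT(*) counts rows, COUNT(DISTINCT dept) counts unique depts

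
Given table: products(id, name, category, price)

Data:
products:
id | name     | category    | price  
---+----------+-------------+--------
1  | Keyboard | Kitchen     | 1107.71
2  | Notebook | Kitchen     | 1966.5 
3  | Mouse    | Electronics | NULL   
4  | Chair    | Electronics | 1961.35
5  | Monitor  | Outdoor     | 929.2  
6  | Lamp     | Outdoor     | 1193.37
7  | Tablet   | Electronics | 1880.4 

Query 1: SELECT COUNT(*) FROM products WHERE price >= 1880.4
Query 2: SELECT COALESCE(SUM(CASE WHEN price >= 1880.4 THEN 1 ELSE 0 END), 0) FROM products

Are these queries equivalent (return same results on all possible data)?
Yes, equivalent

Both queries return: [(3,)]

Reason: COUNT with WHERE vs conditional SUM (COALESCE handles empty-table NULL)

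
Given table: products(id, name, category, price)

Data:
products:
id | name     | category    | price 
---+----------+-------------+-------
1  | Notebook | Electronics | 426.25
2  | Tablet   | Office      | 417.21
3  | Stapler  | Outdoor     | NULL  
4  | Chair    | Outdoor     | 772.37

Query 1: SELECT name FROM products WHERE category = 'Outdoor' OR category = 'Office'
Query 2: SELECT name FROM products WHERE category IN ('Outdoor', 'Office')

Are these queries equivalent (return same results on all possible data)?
Yes, equivalent

Both queries return: [('Chair',), ('Stapler',), ('Tablet',)]

Reason: OR vs IN are equivalent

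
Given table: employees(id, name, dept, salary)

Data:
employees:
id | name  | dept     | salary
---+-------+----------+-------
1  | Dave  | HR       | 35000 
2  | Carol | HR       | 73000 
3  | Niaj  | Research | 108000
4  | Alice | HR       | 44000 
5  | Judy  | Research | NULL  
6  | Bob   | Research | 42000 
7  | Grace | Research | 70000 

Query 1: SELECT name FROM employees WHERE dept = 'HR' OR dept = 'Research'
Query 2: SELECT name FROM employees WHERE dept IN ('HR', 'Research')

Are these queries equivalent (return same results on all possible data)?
Yes, equivalent

Both queries return: [('Alice',), ('Bob',), ('Carol',), ('Dave',), ('Grace',), ('Judy',), ('Niaj',)]

Reason: OR vs IN are equivalent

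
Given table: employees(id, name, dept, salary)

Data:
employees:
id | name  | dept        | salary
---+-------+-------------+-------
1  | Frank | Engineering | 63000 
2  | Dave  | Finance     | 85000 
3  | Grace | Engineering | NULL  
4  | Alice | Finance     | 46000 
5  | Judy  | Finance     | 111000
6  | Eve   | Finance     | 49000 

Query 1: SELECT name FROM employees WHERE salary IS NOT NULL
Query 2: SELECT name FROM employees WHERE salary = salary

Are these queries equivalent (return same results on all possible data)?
Yes, equivalent

Both queries return: [('Alice',), ('Dave',), ('Eve',), ('Frank',), ('Judy',)]

Reason: IS NOT NULL vs self-equality (both exclude NULLs)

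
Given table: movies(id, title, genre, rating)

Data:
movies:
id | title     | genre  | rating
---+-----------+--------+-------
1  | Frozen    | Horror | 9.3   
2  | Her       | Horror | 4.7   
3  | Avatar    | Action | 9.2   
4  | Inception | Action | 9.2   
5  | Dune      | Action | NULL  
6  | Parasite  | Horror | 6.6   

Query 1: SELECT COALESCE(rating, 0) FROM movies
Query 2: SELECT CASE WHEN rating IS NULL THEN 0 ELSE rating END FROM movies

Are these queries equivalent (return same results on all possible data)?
Yes, equivalent

Both queries return: [(0,), (4.7,), (6.6,), (9.2,), (9.2,), (9.3,)]

Reason: COALESCE vs CASE for NULL handling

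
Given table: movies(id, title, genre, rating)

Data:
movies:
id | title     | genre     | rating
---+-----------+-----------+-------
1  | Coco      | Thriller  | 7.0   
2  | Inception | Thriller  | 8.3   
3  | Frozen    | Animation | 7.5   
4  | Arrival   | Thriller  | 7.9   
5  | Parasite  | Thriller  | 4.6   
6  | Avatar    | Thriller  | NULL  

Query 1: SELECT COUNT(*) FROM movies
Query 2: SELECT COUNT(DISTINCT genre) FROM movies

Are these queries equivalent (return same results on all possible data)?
No, not equivalent

Query 1 returns: [(6,)]
Query 2 returns: [(2,)]

Reason: COUNT(*) counts rows, COUNT(DISTINCT genre) counts unique genres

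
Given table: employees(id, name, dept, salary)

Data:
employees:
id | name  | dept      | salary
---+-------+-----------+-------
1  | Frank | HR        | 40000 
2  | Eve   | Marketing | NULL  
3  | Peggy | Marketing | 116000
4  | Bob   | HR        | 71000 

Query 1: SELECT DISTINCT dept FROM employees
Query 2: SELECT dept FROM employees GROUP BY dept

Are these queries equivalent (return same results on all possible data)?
Yes, equivalent

Both queries return: [('HR',), ('Marketing',)]

Reason: Both get unique depts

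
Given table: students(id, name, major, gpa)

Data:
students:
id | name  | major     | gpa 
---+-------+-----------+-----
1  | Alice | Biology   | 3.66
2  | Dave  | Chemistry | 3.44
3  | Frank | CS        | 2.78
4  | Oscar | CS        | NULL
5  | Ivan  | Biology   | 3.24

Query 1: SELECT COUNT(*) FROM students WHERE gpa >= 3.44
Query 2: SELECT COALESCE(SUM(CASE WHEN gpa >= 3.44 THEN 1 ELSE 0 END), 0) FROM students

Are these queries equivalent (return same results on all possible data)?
Yes, equivalent

Both queries return: [(2,)]

Reason: COUNT with WHERE vs conditional SUM (COALESCE handles empty-table NULL)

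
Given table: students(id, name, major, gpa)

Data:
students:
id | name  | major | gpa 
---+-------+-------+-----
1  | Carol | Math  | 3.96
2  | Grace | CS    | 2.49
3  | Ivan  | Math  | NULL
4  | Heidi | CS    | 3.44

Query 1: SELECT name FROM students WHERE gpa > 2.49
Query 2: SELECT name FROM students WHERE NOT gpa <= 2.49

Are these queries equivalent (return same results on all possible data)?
Yes, equivalent

Both queries return: [('Carol',), ('Heidi',)]

Reason: Both filter gpa > 2.49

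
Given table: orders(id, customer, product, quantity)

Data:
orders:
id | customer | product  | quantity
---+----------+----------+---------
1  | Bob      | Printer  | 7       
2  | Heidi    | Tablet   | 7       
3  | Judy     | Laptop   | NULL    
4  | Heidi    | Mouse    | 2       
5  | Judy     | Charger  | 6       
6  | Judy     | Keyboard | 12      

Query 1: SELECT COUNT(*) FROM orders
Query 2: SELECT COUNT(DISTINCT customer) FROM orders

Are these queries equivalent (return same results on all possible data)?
No, not equivalent

Query 1 returns: [(6,)]
Query 2 returns: [(3,)]

Reason: COUNT(*) counts rows, COUNT(DISTINCT customer) counts unique customers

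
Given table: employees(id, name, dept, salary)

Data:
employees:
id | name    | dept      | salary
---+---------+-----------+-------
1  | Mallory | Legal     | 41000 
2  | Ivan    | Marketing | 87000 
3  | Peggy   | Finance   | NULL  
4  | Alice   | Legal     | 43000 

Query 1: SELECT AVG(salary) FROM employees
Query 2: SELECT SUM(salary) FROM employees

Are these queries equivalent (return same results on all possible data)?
No, not equivalent

Query 1 returns: [(57000.0,)]
Query 2 returns: [(171000,)]

Reason: AVG vs SUM give different aggregate values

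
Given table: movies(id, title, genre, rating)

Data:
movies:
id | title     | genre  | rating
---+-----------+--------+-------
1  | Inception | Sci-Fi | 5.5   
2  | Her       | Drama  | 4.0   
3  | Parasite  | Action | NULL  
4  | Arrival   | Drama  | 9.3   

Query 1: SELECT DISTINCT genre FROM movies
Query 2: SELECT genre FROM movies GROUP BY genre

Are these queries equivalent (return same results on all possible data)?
Yes, equivalent

Both queries return: [('Action',), ('Drama',), ('Sci-Fi',)]

Reason: Both get unique genres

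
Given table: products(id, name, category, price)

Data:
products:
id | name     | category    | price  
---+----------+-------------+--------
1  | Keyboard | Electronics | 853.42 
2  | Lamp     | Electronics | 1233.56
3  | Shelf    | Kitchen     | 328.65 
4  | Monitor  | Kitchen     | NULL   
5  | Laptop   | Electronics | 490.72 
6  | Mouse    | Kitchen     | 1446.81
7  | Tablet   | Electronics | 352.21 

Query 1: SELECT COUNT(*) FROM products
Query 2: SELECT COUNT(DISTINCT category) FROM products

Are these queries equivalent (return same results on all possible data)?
No, not equivalent

Query 1 returns: [(7,)]
Query 2 returns: [(2,)]

Reason: COUNT(*) counts rows, COUNT(DISTINCT category) counts unique categorys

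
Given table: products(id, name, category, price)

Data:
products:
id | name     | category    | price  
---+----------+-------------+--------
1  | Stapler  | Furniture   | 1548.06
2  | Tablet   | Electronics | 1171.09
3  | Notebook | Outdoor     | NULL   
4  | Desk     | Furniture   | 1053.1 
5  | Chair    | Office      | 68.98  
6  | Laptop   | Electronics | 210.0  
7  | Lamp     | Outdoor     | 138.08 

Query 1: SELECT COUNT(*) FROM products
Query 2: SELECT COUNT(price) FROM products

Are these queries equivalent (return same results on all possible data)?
No, not equivalent

Query 1 returns: [(7,)]
Query 2 returns: [(6,)]

Reason: COUNT(*) includes NULLs, COUNT(column) excludes them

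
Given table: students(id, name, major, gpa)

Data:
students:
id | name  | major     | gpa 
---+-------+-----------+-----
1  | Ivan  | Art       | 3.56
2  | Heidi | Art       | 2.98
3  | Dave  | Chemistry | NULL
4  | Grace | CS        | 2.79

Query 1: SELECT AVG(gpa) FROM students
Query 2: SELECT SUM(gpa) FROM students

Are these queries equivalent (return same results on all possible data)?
No, not equivalent

Query 1 returns: [(3.11,)]
Query 2 returns: [(9.33,)]

Reason: AVG vs SUM give different aggregate values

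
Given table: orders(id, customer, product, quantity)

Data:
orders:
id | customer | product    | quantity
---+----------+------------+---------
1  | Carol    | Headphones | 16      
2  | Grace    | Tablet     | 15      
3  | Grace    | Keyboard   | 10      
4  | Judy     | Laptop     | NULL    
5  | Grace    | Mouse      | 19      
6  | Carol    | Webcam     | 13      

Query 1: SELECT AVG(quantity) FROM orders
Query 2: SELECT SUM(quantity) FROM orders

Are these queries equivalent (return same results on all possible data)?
No, not equivalent

Query 1 returns: [(14.6,)]
Query 2 returns: [(73,)]

Reason: AVG vs SUM give different aggregate values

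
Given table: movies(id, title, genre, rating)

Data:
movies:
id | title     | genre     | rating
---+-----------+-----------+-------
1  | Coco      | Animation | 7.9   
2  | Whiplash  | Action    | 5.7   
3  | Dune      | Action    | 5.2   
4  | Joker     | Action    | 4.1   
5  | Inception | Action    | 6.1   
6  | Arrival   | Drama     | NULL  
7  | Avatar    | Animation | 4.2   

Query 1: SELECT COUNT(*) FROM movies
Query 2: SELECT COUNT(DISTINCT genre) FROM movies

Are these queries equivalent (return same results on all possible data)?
No, not equivalent

Query 1 returns: [(7,)]
Query 2 returns: [(3,)]

Reason: COUNT(*) counts rows, COUNT(DISTINCT genre) counts unique genres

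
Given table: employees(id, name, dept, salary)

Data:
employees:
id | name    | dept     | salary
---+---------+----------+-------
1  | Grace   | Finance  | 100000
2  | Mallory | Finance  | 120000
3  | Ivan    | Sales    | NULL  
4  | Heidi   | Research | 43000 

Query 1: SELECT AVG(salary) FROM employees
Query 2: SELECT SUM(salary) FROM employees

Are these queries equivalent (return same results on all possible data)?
No, not equivalent

Query 1 returns: [(87666.66666666667,)]
Query 2 returns: [(263000,)]

Reason: AVG vs SUM give different aggregate values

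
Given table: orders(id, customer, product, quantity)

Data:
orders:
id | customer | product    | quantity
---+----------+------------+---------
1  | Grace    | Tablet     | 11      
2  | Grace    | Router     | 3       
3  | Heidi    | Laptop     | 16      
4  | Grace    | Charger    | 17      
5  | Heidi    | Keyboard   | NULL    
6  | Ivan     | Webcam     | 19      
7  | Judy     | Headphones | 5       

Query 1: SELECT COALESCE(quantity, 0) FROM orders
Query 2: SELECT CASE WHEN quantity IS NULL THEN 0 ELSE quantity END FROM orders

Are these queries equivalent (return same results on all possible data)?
Yes, equivalent

Both queries return: [(0,), (3,), (5,), (11,), (16,), (17,), (19,)]

Reason: COALESCE vs CASE for NULL handling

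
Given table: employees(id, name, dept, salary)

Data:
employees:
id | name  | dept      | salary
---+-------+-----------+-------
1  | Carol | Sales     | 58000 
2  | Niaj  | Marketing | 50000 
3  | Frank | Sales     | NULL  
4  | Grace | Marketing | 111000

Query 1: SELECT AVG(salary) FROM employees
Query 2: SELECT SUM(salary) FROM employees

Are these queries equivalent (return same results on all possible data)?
No, not equivalent

Query 1 returns: [(73000.0,)]
Query 2 returns: [(219000,)]

Reason: AVG vs SUM give different aggregate values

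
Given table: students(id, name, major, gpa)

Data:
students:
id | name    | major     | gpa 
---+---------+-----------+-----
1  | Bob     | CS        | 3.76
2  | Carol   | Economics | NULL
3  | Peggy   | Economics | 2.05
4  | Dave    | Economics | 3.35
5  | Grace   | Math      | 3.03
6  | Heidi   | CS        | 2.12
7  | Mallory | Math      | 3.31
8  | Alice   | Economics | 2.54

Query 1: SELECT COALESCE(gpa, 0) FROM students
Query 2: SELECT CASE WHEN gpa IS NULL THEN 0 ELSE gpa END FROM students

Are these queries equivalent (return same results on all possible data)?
Yes, equivalent

Both queries return: [(0,), (2.05,), (2.12,), (2.54,), (3.03,), (3.31,), (3.35,), (3.76,)]

Reason: COALESCE vs CASE for NULL handling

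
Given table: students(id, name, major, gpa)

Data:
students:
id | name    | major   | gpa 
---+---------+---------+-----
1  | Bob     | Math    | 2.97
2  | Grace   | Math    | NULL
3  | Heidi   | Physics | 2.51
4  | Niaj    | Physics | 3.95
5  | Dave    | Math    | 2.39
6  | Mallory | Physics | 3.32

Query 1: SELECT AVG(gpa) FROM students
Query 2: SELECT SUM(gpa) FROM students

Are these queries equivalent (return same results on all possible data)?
No, not equivalent

Query 1 returns: [(3.028,)]
Query 2 returns: [(15.14,)]

Reason: AVG vs SUM give different aggregate values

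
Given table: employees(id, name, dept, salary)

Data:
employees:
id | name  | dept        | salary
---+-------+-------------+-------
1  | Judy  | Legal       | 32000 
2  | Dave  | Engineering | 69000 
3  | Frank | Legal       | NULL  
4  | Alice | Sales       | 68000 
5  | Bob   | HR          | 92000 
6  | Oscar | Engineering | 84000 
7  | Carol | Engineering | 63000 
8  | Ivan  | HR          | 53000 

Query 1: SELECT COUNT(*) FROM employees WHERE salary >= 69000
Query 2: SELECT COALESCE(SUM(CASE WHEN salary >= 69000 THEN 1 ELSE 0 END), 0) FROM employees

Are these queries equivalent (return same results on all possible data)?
Yes, equivalent

Both queries return: [(3,)]

Reason: COUNT with WHERE vs conditional SUM (COALESCE handles empty-table NULL)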